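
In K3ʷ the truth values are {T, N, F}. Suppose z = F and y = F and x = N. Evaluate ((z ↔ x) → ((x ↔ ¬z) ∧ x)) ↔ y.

z ↔ x = F ↔ N = N
¬z = ¬F = T
x ↔ ¬z = N ↔ T = N
(x ↔ ¬z) ∧ x = N ∧ N = N
(z ↔ x) → ((x ↔ ¬z) ∧ x) = N → N = N
((z ↔ x) → ((x ↔ ¬z) ∧ x)) ↔ y = N ↔ F = N

N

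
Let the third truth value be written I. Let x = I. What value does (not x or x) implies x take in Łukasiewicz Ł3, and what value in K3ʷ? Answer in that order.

True; I

In Łukasiewicz Ł3: not x = not I = I
not x or x = I or I = I
(not x or x) implies x = I implies I = True  [min(1, 1−½+½)]
In K3ʷ: not x = not I = I
not x or x = I or I = I
(not x or x) implies x = I implies I = I  [any arg is the third value ⇒ result is the third value]
They differ because Łukasiewicz Ł3 and K3ʷ treat I differently under the binary connectives.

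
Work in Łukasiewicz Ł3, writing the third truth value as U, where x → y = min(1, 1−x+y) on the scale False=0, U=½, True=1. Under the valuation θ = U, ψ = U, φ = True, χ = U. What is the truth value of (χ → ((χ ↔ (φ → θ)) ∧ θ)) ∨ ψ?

φ → θ = True → U = U  [min(1, 1−1+½)]
χ ↔ (φ → θ) = U ↔ U = True
(χ ↔ (φ → θ)) ∧ θ = True ∧ U = U
χ → ((χ ↔ (φ → θ)) ∧ θ) = U → U = True
(χ → ((χ ↔ (φ → θ)) ∧ θ)) ∨ ψ = True ∨ U = True

True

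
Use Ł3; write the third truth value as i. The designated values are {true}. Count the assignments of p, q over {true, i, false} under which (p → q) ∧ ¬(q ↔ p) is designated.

Designated under: (p=false, q=true).

1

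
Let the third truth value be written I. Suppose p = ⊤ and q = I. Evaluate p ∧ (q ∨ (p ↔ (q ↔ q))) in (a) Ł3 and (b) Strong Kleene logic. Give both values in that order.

⊤; I

In Ł3: q ↔ q = I ↔ I = ⊤  [1 − |½−½|]
p ↔ (q ↔ q) = ⊤ ↔ ⊤ = ⊤
q ∨ (p ↔ (q ↔ q)) = I ∨ ⊤ = ⊤
p ∧ (q ∨ (p ↔ (q ↔ q))) = ⊤ ∧ ⊤ = ⊤
In Strong Kleene logic: q ↔ q = I ↔ I = I
p ↔ (q ↔ q) = ⊤ ↔ I = I
q ∨ (p ↔ (q ↔ q)) = I ∨ I = I
p ∧ (q ∨ (p ↔ (q ↔ q))) = ⊤ ∧ I = I
They differ because Ł3 and Strong Kleene logic treat I differently under implication.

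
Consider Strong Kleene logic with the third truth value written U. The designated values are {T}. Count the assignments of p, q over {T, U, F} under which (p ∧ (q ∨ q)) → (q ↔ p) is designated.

6

Of the 9 assignments, 6 give a value in {T}.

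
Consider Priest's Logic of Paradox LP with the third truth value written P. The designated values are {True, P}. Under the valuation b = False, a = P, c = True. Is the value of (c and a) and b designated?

No

c and a = True and P = P
(c and a) and b = P and False = False
False ∉ {True, P}.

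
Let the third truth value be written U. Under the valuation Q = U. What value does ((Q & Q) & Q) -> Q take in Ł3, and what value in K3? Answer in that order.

true; U

In Ł3: Q & Q = U & U = U
(Q & Q) & Q = U & U = U
((Q & Q) & Q) -> Q = U -> U = true  [min(1, 1−½+½)]
In K3: Q & Q = U & U = U
(Q & Q) & Q = U & U = U
((Q & Q) & Q) -> Q = U -> U = U  [~U | U]
They differ because Ł3 and K3 treat U differently under implication.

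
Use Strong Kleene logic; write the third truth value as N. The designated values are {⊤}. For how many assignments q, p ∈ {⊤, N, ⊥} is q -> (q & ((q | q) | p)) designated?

Of the 9 assignments, 6 give a value in {⊤}.

6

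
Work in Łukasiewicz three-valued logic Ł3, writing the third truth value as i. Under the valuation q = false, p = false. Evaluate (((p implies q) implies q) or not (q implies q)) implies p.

p implies q = false implies false = true
(p implies q) implies q = true implies false = false
q implies q = false implies false = true
not (q implies q) = not true = false
((p implies q) implies q) or not (q implies q) = false or false = false
(((p implies q) implies q) or not (q implies q)) implies p = false implies false = true

true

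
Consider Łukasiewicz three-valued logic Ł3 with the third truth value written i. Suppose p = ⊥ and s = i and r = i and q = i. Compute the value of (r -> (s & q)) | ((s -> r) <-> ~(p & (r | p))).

⊤

s & q = i & i = i
r -> (s & q) = i -> i = ⊤  [min(1, 1−½+½)]
s -> r = i -> i = ⊤
r | p = i | ⊥ = i
p & (r | p) = ⊥ & i = ⊥
~(p & (r | p)) = ~⊥ = ⊤
(s -> r) <-> ~(p & (r | p)) = ⊤ <-> ⊤ = ⊤
(r -> (s & q)) | ((s -> r) <-> ~(p & (r | p))) = ⊤ | ⊤ = ⊤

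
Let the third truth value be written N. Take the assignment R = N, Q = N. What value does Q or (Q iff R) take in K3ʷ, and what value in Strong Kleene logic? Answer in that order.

N; N

In K3ʷ: Q iff R = N iff N = N
Q or (Q iff R) = N or N = N
In Strong Kleene logic: Q iff R = N iff N = N
Q or (Q iff R) = N or N = N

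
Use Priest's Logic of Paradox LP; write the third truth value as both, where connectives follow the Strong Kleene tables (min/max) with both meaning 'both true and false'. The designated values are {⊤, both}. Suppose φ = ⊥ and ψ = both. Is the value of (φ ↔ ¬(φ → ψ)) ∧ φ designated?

φ → ψ = ⊥ → both = ⊤
¬(φ → ψ) = ¬⊤ = ⊥
φ ↔ ¬(φ → ψ) = ⊥ ↔ ⊥ = ⊤
(φ ↔ ¬(φ → ψ)) ∧ φ = ⊤ ∧ ⊥ = ⊥
⊥ ∉ {⊤, both}.

No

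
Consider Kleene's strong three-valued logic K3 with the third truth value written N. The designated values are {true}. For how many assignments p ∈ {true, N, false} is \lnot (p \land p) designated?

p=true: false ·
p=N: N ·
p=false: true ✓

1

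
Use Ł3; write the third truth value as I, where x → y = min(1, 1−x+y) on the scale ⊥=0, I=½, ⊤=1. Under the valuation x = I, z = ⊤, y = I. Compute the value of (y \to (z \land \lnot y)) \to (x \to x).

⊤

\lnot y = \lnot I = I
z \land \lnot y = ⊤ \land I = I
y \to (z \land \lnot y) = I \to I = ⊤  [min(1, 1−½+½)]
x \to x = I \to I = ⊤
(y \to (z \land \lnot y)) \to (x \to x) = ⊤ \to ⊤ = ⊤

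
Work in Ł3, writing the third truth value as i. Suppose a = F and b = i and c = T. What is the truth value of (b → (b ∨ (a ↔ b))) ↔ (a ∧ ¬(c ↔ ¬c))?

F

a ↔ b = F ↔ i = i
b ∨ (a ↔ b) = i ∨ i = i
b → (b ∨ (a ↔ b)) = i → i = T
¬c = ¬T = F
c ↔ ¬c = T ↔ F = F
¬(c ↔ ¬c) = ¬F = T
a ∧ ¬(c ↔ ¬c) = F ∧ T = F
(b → (b ∨ (a ↔ b))) ↔ (a ∧ ¬(c ↔ ¬c)) = T ↔ F = F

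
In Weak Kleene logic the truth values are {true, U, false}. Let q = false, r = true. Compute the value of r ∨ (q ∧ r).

true

q ∧ r = false ∧ true = false
r ∨ (q ∧ r) = true ∨ false = true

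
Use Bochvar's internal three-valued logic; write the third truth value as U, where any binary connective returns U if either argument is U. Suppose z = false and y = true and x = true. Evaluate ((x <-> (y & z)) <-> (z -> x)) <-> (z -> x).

false

y & z = true & false = false
x <-> (y & z) = true <-> false = false
z -> x = false -> true = true
(x <-> (y & z)) <-> (z -> x) = false <-> true = false
z -> x = false -> true = true
((x <-> (y & z)) <-> (z -> x)) <-> (z -> x) = false <-> true = false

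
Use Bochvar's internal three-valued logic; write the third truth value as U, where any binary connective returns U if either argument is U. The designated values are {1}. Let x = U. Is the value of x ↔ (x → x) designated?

x → x = U → U = U  [any arg is the third value ⇒ result is the third value]
x ↔ (x → x) = U ↔ U = U
U ∉ {1}.

No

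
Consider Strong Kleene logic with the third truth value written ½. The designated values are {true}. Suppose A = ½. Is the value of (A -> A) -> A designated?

No

A -> A = ½ -> ½ = ½  [~½ | ½]
(A -> A) -> A = ½ -> ½ = ½
½ ∉ {true}.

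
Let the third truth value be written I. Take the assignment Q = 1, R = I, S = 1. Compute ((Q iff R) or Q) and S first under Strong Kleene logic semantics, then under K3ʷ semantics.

In Strong Kleene logic: Q iff R = 1 iff I = I
(Q iff R) or Q = I or 1 = 1
((Q iff R) or Q) and S = 1 and 1 = 1
In K3ʷ: Q iff R = 1 iff I = I
(Q iff R) or Q = I or 1 = I
((Q iff R) or Q) and S = I and 1 = I
They differ because Strong Kleene logic and K3ʷ treat I differently under the binary connectives.

1; I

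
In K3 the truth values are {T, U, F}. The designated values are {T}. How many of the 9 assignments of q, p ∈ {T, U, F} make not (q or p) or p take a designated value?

Designated under: (q=T, p=T); (q=U, p=T); (q=F, p=T); (q=F, p=F).

4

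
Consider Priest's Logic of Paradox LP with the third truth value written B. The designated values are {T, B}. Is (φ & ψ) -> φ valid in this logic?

Every assignment of φ, ψ over {T, B, F} gives a value in {T, B}.
In particular, with φ=B, ψ=B: (φ & ψ) -> φ = B.

Yes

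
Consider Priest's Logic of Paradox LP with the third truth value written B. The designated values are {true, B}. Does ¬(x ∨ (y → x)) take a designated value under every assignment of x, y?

Countermodel: x=true, y=true gives false, which is not designated.

No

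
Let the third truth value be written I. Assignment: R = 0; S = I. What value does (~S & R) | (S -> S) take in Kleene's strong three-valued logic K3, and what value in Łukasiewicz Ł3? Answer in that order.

I; 1

In Kleene's strong three-valued logic K3: ~S = ~I = I
~S & R = I & 0 = 0
S -> S = I -> I = I  [~I | I]
(~S & R) | (S -> S) = 0 | I = I
In Łukasiewicz Ł3: ~S = ~I = I
~S & R = I & 0 = 0
S -> S = I -> I = 1  [min(1, 1−½+½)]
(~S & R) | (S -> S) = 0 | 1 = 1
They differ because Kleene's strong three-valued logic K3 and Łukasiewicz Ł3 treat I differently under implication.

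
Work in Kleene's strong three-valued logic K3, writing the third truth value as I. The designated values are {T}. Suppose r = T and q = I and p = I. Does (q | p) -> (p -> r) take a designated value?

Yes

q | p = I | I = I
p -> r = I -> T = T  [~I | T]
(q | p) -> (p -> r) = I -> T = T
T ∈ {T}.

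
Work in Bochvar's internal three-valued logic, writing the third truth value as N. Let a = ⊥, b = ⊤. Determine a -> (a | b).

⊤

a | b = ⊥ | ⊤ = ⊤
a -> (a | b) = ⊥ -> ⊤ = ⊤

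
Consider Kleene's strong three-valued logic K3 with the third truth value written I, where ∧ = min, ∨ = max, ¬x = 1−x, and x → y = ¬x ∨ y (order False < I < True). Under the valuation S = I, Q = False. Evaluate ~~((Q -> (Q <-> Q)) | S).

Q <-> Q = False <-> False = True
Q -> (Q <-> Q) = False -> True = True
(Q -> (Q <-> Q)) | S = True | I = True
~((Q -> (Q <-> Q)) | S) = ~True = False
~~((Q -> (Q <-> Q)) | S) = ~False = True

True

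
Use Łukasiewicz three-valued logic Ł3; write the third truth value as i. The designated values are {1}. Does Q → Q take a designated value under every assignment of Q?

Yes

Every assignment of Q over {1, i, 0} gives a value in {1}.
In particular, with Q=i: Q → Q = 1.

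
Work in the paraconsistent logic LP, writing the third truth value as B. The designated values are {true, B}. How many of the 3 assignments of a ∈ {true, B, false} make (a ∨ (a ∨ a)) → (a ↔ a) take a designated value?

a=true: true ✓
a=B: B ✓
a=false: true ✓

3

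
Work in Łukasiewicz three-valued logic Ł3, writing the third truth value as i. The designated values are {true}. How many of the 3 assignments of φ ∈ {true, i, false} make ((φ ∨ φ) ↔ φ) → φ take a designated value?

φ=true: true ✓
φ=i: i ·
φ=false: false ·

1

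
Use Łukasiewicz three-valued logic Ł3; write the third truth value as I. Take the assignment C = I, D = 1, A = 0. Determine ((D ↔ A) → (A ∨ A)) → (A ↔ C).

I

D ↔ A = 1 ↔ 0 = 0
A ∨ A = 0 ∨ 0 = 0
(D ↔ A) → (A ∨ A) = 0 → 0 = 1
A ↔ C = 0 ↔ I = I  [1 − |0−½|]
((D ↔ A) → (A ∨ A)) → (A ↔ C) = 1 → I = I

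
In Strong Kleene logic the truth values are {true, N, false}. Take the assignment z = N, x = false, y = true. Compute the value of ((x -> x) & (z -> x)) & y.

N

x -> x = false -> false = true
z -> x = N -> false = N
(x -> x) & (z -> x) = true & N = N
((x -> x) & (z -> x)) & y = N & true = N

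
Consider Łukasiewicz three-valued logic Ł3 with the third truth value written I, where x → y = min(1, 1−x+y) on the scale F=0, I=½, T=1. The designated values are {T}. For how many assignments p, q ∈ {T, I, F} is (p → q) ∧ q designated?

Designated under: (p=T, q=T); (p=I, q=T); (p=F, q=T).

3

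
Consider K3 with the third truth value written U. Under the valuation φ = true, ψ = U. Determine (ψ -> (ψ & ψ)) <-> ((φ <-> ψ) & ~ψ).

U

ψ & ψ = U & U = U
ψ -> (ψ & ψ) = U -> U = U  [~U | U]
φ <-> ψ = true <-> U = U
~ψ = ~U = U
(φ <-> ψ) & ~ψ = U & U = U
(ψ -> (ψ & ψ)) <-> ((φ <-> ψ) & ~ψ) = U <-> U = U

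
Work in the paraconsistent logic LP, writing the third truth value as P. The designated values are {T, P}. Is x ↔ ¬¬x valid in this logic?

Every assignment of x over {T, P, F} gives a value in {T, P}.
In particular, with x=P: x ↔ ¬¬x = P.

Yes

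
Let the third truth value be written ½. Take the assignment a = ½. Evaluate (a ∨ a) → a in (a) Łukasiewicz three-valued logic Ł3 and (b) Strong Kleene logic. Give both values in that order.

In Łukasiewicz three-valued logic Ł3: a ∨ a = ½ ∨ ½ = ½
(a ∨ a) → a = ½ → ½ = True
In Strong Kleene logic: a ∨ a = ½ ∨ ½ = ½
(a ∨ a) → a = ½ → ½ = ½  [¬½ ∨ ½]
They differ because Łukasiewicz three-valued logic Ł3 and Strong Kleene logic treat ½ differently under implication.

True; ½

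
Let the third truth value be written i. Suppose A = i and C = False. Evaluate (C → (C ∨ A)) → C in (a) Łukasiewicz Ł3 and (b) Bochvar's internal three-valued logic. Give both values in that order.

In Łukasiewicz Ł3: C ∨ A = False ∨ i = i
C → (C ∨ A) = False → i = True  [min(1, 1−0+½)]
(C → (C ∨ A)) → C = True → False = False
In Bochvar's internal three-valued logic: C ∨ A = False ∨ i = i
C → (C ∨ A) = False → i = i
(C → (C ∨ A)) → C = i → False = i
They differ because Łukasiewicz Ł3 and Bochvar's internal three-valued logic treat i differently under the binary connectives.

False; i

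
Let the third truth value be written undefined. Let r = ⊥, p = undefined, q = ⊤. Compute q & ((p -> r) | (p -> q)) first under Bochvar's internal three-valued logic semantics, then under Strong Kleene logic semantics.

undefined; ⊤

In Bochvar's internal three-valued logic: p -> r = undefined -> ⊥ = undefined
p -> q = undefined -> ⊤ = undefined
(p -> r) | (p -> q) = undefined | undefined = undefined
q & ((p -> r) | (p -> q)) = ⊤ & undefined = undefined
In Strong Kleene logic: p -> r = undefined -> ⊥ = undefined
p -> q = undefined -> ⊤ = ⊤
(p -> r) | (p -> q) = undefined | ⊤ = ⊤
q & ((p -> r) | (p -> q)) = ⊤ & ⊤ = ⊤
They differ because Bochvar's internal three-valued logic and Strong Kleene logic treat undefined differently under the binary connectives.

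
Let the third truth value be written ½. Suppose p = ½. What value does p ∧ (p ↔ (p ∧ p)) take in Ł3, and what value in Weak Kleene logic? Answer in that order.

In Ł3: p ∧ p = ½ ∧ ½ = ½
p ↔ (p ∧ p) = ½ ↔ ½ = ⊤  [1 − |½−½|]
p ∧ (p ↔ (p ∧ p)) = ½ ∧ ⊤ = ½
In Weak Kleene logic: p ∧ p = ½ ∧ ½ = ½
p ↔ (p ∧ p) = ½ ↔ ½ = ½
p ∧ (p ↔ (p ∧ p)) = ½ ∧ ½ = ½

½; ½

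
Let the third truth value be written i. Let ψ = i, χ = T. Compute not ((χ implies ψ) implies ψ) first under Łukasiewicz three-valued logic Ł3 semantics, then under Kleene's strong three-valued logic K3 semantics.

In Łukasiewicz three-valued logic Ł3: χ implies ψ = T implies i = i  [min(1, 1−1+½)]
(χ implies ψ) implies ψ = i implies i = T
not ((χ implies ψ) implies ψ) = not T = F
In Kleene's strong three-valued logic K3: χ implies ψ = T implies i = i  [not T or i]
(χ implies ψ) implies ψ = i implies i = i
not ((χ implies ψ) implies ψ) = not i = i
They differ because Łukasiewicz three-valued logic Ł3 and Kleene's strong three-valued logic K3 treat i differently under implication.

F; i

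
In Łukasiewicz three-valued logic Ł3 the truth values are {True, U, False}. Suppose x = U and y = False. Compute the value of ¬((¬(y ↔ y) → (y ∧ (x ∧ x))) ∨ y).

False

y ↔ y = False ↔ False = True
¬(y ↔ y) = ¬True = False
x ∧ x = U ∧ U = U
y ∧ (x ∧ x) = False ∧ U = False
¬(y ↔ y) → (y ∧ (x ∧ x)) = False → False = True
(¬(y ↔ y) → (y ∧ (x ∧ x))) ∨ y = True ∨ False = True
¬((¬(y ↔ y) → (y ∧ (x ∧ x))) ∨ y) = ¬True = False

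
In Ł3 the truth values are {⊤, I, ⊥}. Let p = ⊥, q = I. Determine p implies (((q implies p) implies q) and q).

q implies p = I implies ⊥ = I  [min(1, 1−½+0)]
(q implies p) implies q = I implies I = ⊤
((q implies p) implies q) and q = ⊤ and I = I
p implies (((q implies p) implies q) and q) = ⊥ implies I = ⊤

⊤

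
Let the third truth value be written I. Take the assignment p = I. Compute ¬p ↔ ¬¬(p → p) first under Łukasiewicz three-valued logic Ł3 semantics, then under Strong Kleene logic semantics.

I; I

In Łukasiewicz three-valued logic Ł3: ¬p = ¬I = I
p → p = I → I = true  [min(1, 1−½+½)]
¬(p → p) = ¬true = false
¬¬(p → p) = ¬false = true
¬p ↔ ¬¬(p → p) = I ↔ true = I
In Strong Kleene logic: ¬p = ¬I = I
p → p = I → I = I  [¬I ∨ I]
¬(p → p) = ¬I = I
¬¬(p → p) = ¬I = I
¬p ↔ ¬¬(p → p) = I ↔ I = I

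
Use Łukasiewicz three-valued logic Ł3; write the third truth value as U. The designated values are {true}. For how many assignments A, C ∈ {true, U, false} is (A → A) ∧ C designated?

3

Designated under: (A=true, C=true); (A=U, C=true); (A=false, C=true).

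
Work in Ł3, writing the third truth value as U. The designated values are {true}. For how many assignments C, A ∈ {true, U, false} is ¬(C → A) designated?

1

Designated under: (C=true, A=false).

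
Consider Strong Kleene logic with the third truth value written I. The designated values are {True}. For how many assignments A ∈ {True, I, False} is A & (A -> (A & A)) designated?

1

A=True: True ✓
A=I: I ·
A=False: False ·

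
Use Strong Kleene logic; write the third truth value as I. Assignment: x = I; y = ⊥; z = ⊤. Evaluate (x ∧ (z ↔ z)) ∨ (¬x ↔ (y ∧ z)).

z ↔ z = ⊤ ↔ ⊤ = ⊤
x ∧ (z ↔ z) = I ∧ ⊤ = I
¬x = ¬I = I
y ∧ z = ⊥ ∧ ⊤ = ⊥
¬x ↔ (y ∧ z) = I ↔ ⊥ = I
(x ∧ (z ↔ z)) ∨ (¬x ↔ (y ∧ z)) = I ∨ I = I

I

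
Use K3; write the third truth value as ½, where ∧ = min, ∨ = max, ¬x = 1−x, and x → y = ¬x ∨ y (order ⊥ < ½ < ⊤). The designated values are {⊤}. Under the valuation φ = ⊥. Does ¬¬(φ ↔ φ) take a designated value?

Yes

φ ↔ φ = ⊥ ↔ ⊥ = ⊤
¬(φ ↔ φ) = ¬⊤ = ⊥
¬¬(φ ↔ φ) = ¬⊥ = ⊤
⊤ ∈ {⊤}.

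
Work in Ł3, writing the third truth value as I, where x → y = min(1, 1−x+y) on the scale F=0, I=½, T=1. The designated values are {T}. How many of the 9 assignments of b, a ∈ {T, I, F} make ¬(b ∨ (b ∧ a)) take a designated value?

Designated under: (b=F, a=T); (b=F, a=I); (b=F, a=F).

3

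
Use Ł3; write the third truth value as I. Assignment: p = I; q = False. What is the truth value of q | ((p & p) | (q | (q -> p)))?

True

p & p = I & I = I
q -> p = False -> I = True  [min(1, 1−0+½)]
q | (q -> p) = False | True = True
(p & p) | (q | (q -> p)) = I | True = True
q | ((p & p) | (q | (q -> p))) = False | True = True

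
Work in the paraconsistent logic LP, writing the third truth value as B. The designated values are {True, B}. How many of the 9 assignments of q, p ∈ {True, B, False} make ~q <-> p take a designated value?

Of the 9 assignments, 7 give a value in {True, B}.

7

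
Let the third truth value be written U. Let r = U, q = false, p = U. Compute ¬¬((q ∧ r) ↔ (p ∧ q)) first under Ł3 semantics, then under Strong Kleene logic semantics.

In Ł3: q ∧ r = false ∧ U = false
p ∧ q = U ∧ false = false
(q ∧ r) ↔ (p ∧ q) = false ↔ false = true
¬((q ∧ r) ↔ (p ∧ q)) = ¬true = false
¬¬((q ∧ r) ↔ (p ∧ q)) = ¬false = true
In Strong Kleene logic: q ∧ r = false ∧ U = false
p ∧ q = U ∧ false = false
(q ∧ r) ↔ (p ∧ q) = false ↔ false = true
¬((q ∧ r) ↔ (p ∧ q)) = ¬true = false
¬¬((q ∧ r) ↔ (p ∧ q)) = ¬false = true

true; true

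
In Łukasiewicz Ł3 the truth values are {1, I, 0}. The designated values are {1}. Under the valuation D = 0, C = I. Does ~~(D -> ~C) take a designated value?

~C = ~I = I
D -> ~C = 0 -> I = 1  [min(1, 1−0+½)]
~(D -> ~C) = ~1 = 0
~~(D -> ~C) = ~0 = 1
1 ∈ {1}.

Yes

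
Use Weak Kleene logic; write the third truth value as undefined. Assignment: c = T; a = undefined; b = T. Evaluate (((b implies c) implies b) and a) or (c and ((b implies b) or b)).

b implies c = T implies T = T
(b implies c) implies b = T implies T = T
((b implies c) implies b) and a = T and undefined = undefined
b implies b = T implies T = T
(b implies b) or b = T or T = T
c and ((b implies b) or b) = T and T = T
(((b implies c) implies b) and a) or (c and ((b implies b) or b)) = undefined or T = undefined

undefined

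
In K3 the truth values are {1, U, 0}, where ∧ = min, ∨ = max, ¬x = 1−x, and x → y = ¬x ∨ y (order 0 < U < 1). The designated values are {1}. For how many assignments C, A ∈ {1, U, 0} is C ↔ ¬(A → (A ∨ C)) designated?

2

Designated under: (C=0, A=1); (C=0, A=0).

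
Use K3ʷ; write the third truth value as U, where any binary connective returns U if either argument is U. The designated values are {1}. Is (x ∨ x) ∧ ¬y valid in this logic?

No

Countermodel: x=1, y=1 gives 0, which is not designated.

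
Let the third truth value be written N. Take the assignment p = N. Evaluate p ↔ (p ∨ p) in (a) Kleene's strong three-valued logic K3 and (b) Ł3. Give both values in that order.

N; T

In Kleene's strong three-valued logic K3: p ∨ p = N ∨ N = N
p ↔ (p ∨ p) = N ↔ N = N
In Ł3: p ∨ p = N ∨ N = N
p ↔ (p ∨ p) = N ↔ N = T
They differ because Kleene's strong three-valued logic K3 and Ł3 treat N differently under implication.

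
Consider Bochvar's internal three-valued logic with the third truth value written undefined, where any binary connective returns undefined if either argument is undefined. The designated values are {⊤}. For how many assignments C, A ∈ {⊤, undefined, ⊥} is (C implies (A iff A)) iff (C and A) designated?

Designated under: (C=⊤, A=⊤).

1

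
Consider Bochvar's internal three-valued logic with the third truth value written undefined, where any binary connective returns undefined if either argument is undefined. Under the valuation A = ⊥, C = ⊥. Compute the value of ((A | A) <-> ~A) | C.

⊥

A | A = ⊥ | ⊥ = ⊥
~A = ~⊥ = ⊤
(A | A) <-> ~A = ⊥ <-> ⊤ = ⊥
((A | A) <-> ~A) | C = ⊥ | ⊥ = ⊥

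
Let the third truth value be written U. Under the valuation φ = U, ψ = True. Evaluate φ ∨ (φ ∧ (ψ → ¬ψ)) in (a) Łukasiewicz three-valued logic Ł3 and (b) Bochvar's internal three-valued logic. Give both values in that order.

U; U

In Łukasiewicz three-valued logic Ł3: ¬ψ = ¬True = False
ψ → ¬ψ = True → False = False
φ ∧ (ψ → ¬ψ) = U ∧ False = False
φ ∨ (φ ∧ (ψ → ¬ψ)) = U ∨ False = U
In Bochvar's internal three-valued logic: ¬ψ = ¬True = False
ψ → ¬ψ = True → False = False
φ ∧ (ψ → ¬ψ) = U ∧ False = U
φ ∨ (φ ∧ (ψ → ¬ψ)) = U ∨ U = U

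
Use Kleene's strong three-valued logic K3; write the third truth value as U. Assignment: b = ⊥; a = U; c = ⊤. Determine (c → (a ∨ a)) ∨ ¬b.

⊤

a ∨ a = U ∨ U = U
c → (a ∨ a) = ⊤ → U = U  [¬⊤ ∨ U]
¬b = ¬⊥ = ⊤
(c → (a ∨ a)) ∨ ¬b = U ∨ ⊤ = ⊤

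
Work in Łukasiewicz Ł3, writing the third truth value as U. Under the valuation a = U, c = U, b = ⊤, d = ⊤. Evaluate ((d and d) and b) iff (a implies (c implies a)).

⊤

d and d = ⊤ and ⊤ = ⊤
(d and d) and b = ⊤ and ⊤ = ⊤
c implies a = U implies U = ⊤  [min(1, 1−½+½)]
a implies (c implies a) = U implies ⊤ = ⊤
((d and d) and b) iff (a implies (c implies a)) = ⊤ iff ⊤ = ⊤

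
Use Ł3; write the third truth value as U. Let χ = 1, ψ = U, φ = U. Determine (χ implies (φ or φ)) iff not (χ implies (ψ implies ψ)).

U

φ or φ = U or U = U
χ implies (φ or φ) = 1 implies U = U  [min(1, 1−1+½)]
ψ implies ψ = U implies U = 1
χ implies (ψ implies ψ) = 1 implies 1 = 1
not (χ implies (ψ implies ψ)) = not 1 = 0
(χ implies (φ or φ)) iff not (χ implies (ψ implies ψ)) = U iff 0 = U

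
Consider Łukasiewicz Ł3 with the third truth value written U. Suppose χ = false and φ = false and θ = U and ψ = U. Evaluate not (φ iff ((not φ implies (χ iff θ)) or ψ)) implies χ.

not φ = not false = true
χ iff θ = false iff U = U  [1 − |0−½|]
not φ implies (χ iff θ) = true implies U = U
(not φ implies (χ iff θ)) or ψ = U or U = U
φ iff ((not φ implies (χ iff θ)) or ψ) = false iff U = U
not (φ iff ((not φ implies (χ iff θ)) or ψ)) = not U = U
not (φ iff ((not φ implies (χ iff θ)) or ψ)) implies χ = U implies false = U

U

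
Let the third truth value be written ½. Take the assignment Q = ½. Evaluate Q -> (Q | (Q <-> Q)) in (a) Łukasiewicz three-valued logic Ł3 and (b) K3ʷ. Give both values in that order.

In Łukasiewicz three-valued logic Ł3: Q <-> Q = ½ <-> ½ = T
Q | (Q <-> Q) = ½ | T = T
Q -> (Q | (Q <-> Q)) = ½ -> T = T
In K3ʷ: Q <-> Q = ½ <-> ½ = ½
Q | (Q <-> Q) = ½ | ½ = ½
Q -> (Q | (Q <-> Q)) = ½ -> ½ = ½  [any arg is the third value ⇒ result is the third value]
They differ because Łukasiewicz three-valued logic Ł3 and K3ʷ treat ½ differently under the binary connectives.

T; ½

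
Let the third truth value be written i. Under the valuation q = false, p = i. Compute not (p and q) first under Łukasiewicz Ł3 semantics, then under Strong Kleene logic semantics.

true; true

In Łukasiewicz Ł3: p and q = i and false = false
not (p and q) = not false = true
In Strong Kleene logic: p and q = i and false = false
not (p and q) = not false = true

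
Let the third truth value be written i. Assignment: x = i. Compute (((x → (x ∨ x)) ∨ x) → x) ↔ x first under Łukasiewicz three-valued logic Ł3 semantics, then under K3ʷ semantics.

In Łukasiewicz three-valued logic Ł3: x ∨ x = i ∨ i = i
x → (x ∨ x) = i → i = ⊤  [min(1, 1−½+½)]
(x → (x ∨ x)) ∨ x = ⊤ ∨ i = ⊤
((x → (x ∨ x)) ∨ x) → x = ⊤ → i = i
(((x → (x ∨ x)) ∨ x) → x) ↔ x = i ↔ i = ⊤
In K3ʷ: x ∨ x = i ∨ i = i
x → (x ∨ x) = i → i = i  [any arg is the third value ⇒ result is the third value]
(x → (x ∨ x)) ∨ x = i ∨ i = i
((x → (x ∨ x)) ∨ x) → x = i → i = i
(((x → (x ∨ x)) ∨ x) → x) ↔ x = i ↔ i = i
They differ because Łukasiewicz three-valued logic Ł3 and K3ʷ treat i differently under the binary connectives.

⊤; i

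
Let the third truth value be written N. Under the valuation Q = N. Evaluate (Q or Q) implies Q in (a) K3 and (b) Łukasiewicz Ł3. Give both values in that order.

N; 1

In K3: Q or Q = N or N = N
(Q or Q) implies Q = N implies N = N
In Łukasiewicz Ł3: Q or Q = N or N = N
(Q or Q) implies Q = N implies N = 1  [min(1, 1−½+½)]
They differ because K3 and Łukasiewicz Ł3 treat N differently under implication.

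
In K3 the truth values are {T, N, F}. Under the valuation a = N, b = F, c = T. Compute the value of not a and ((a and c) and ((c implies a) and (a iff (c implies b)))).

not a = not N = N
a and c = N and T = N
c implies a = T implies N = N  [not T or N]
c implies b = T implies F = F
a iff (c implies b) = N iff F = N
(c implies a) and (a iff (c implies b)) = N and N = N
(a and c) and ((c implies a) and (a iff (c implies b))) = N and N = N
not a and ((a and c) and ((c implies a) and (a iff (c implies b)))) = N and N = N

N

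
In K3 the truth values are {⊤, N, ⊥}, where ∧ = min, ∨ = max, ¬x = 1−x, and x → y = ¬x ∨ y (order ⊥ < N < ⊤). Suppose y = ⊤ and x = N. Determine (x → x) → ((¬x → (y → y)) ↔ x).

N

x → x = N → N = N  [¬N ∨ N]
¬x = ¬N = N
y → y = ⊤ → ⊤ = ⊤
¬x → (y → y) = N → ⊤ = ⊤
(¬x → (y → y)) ↔ x = ⊤ ↔ N = N
(x → x) → ((¬x → (y → y)) ↔ x) = N → N = N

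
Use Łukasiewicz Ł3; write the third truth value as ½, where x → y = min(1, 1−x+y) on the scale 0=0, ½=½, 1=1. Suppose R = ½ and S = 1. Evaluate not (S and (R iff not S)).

not S = not 1 = 0
R iff not S = ½ iff 0 = ½  [1 − |½−0|]
S and (R iff not S) = 1 and ½ = ½
not (S and (R iff not S)) = not ½ = ½

½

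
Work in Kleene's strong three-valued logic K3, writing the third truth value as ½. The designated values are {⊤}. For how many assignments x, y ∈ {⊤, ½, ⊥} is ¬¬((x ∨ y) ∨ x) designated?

Of the 9 assignments, 5 give a value in {⊤}.

5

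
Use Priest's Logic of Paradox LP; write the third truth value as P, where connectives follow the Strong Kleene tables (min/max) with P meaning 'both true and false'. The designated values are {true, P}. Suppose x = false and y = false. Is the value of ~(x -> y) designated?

No

x -> y = false -> false = true
~(x -> y) = ~true = false
false ∉ {true, P}.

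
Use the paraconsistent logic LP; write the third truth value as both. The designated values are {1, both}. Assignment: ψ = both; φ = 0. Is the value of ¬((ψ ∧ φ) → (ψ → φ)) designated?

ψ ∧ φ = both ∧ 0 = 0
ψ → φ = both → 0 = both  [¬both ∨ 0]
(ψ ∧ φ) → (ψ → φ) = 0 → both = 1
¬((ψ ∧ φ) → (ψ → φ)) = ¬1 = 0
0 ∉ {1, both}.

No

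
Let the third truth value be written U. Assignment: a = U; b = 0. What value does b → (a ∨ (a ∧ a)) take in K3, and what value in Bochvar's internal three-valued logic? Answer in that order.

1; U

In K3: a ∧ a = U ∧ U = U
a ∨ (a ∧ a) = U ∨ U = U
b → (a ∨ (a ∧ a)) = 0 → U = 1
In Bochvar's internal three-valued logic: a ∧ a = U ∧ U = U
a ∨ (a ∧ a) = U ∨ U = U
b → (a ∨ (a ∧ a)) = 0 → U = U
They differ because K3 and Bochvar's internal three-valued logic treat U differently under the binary connectives.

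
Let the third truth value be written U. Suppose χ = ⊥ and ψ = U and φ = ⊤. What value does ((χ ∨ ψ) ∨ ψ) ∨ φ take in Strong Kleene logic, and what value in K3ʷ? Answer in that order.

In Strong Kleene logic: χ ∨ ψ = ⊥ ∨ U = U
(χ ∨ ψ) ∨ ψ = U ∨ U = U
((χ ∨ ψ) ∨ ψ) ∨ φ = U ∨ ⊤ = ⊤
In K3ʷ: χ ∨ ψ = ⊥ ∨ U = U
(χ ∨ ψ) ∨ ψ = U ∨ U = U
((χ ∨ ψ) ∨ ψ) ∨ φ = U ∨ ⊤ = U
They differ because Strong Kleene logic and K3ʷ treat U differently under the binary connectives.

⊤; U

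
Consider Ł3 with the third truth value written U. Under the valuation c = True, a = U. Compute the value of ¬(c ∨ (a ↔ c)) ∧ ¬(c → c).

False

a ↔ c = U ↔ True = U  [1 − |½−1|]
c ∨ (a ↔ c) = True ∨ U = True
¬(c ∨ (a ↔ c)) = ¬True = False
c → c = True → True = True
¬(c → c) = ¬True = False
¬(c ∨ (a ↔ c)) ∧ ¬(c → c) = False ∧ False = False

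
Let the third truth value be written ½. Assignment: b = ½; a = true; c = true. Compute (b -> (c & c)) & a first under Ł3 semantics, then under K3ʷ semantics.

In Ł3: c & c = true & true = true
b -> (c & c) = ½ -> true = true  [min(1, 1−½+1)]
(b -> (c & c)) & a = true & true = true
In K3ʷ: c & c = true & true = true
b -> (c & c) = ½ -> true = ½
(b -> (c & c)) & a = ½ & true = ½
They differ because Ł3 and K3ʷ treat ½ differently under the binary connectives.

true; ½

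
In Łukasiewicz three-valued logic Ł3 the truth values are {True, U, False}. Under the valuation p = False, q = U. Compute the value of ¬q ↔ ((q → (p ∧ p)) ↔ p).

True

¬q = ¬U = U
p ∧ p = False ∧ False = False
q → (p ∧ p) = U → False = U  [min(1, 1−½+0)]
(q → (p ∧ p)) ↔ p = U ↔ False = U
¬q ↔ ((q → (p ∧ p)) ↔ p) = U ↔ U = True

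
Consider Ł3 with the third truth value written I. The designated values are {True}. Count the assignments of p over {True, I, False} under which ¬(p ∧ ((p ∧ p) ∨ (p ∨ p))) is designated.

p=True: False ·
p=I: I ·
p=False: True ✓

1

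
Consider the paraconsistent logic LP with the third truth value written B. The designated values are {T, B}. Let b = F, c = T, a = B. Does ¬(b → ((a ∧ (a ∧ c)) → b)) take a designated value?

a ∧ c = B ∧ T = B
a ∧ (a ∧ c) = B ∧ B = B
(a ∧ (a ∧ c)) → b = B → F = B
b → ((a ∧ (a ∧ c)) → b) = F → B = T
¬(b → ((a ∧ (a ∧ c)) → b)) = ¬T = F
F ∉ {T, B}.

No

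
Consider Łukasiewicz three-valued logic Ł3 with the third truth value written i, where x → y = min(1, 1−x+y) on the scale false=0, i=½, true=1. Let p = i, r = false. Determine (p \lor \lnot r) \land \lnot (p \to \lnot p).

false

\lnot r = \lnot false = true
p \lor \lnot r = i \lor true = true
\lnot p = \lnot i = i
p \to \lnot p = i \to i = true
\lnot (p \to \lnot p) = \lnot true = false
(p \lor \lnot r) \land \lnot (p \to \lnot p) = true \land false = false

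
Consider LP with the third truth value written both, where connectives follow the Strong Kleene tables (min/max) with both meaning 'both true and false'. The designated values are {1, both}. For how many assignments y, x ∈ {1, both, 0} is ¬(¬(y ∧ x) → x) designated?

Of the 9 assignments, 6 give a value in {1, both}.

6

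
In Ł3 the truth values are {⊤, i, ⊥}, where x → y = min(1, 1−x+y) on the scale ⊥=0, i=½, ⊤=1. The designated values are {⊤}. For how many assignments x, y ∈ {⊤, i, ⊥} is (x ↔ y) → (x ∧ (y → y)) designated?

Of the 9 assignments, 6 give a value in {⊤}.

6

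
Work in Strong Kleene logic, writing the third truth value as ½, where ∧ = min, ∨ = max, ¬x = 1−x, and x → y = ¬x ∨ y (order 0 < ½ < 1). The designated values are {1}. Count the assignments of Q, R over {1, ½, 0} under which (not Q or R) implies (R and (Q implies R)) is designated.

Designated under: (Q=1, R=1); (Q=1, R=0); (Q=½, R=1); (Q=0, R=1).

4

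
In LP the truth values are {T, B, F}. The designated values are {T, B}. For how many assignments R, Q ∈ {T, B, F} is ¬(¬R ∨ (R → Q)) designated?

Designated under: (R=T, Q=B); (R=T, Q=F); (R=B, Q=B); (R=B, Q=F).

4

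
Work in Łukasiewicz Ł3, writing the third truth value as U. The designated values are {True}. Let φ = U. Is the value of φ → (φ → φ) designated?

φ → φ = U → U = True  [min(1, 1−½+½)]
φ → (φ → φ) = U → True = True
True ∈ {True}.

Yes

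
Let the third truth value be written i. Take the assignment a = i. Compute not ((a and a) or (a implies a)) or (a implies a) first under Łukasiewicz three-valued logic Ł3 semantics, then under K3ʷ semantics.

In Łukasiewicz three-valued logic Ł3: a and a = i and i = i
a implies a = i implies i = true  [min(1, 1−½+½)]
(a and a) or (a implies a) = i or true = true
not ((a and a) or (a implies a)) = not true = false
a implies a = i implies i = true
not ((a and a) or (a implies a)) or (a implies a) = false or true = true
In K3ʷ: a and a = i and i = i
a implies a = i implies i = i
(a and a) or (a implies a) = i or i = i
not ((a and a) or (a implies a)) = not i = i
a implies a = i implies i = i
not ((a and a) or (a implies a)) or (a implies a) = i or i = i
They differ because Łukasiewicz three-valued logic Ł3 and K3ʷ treat i differently under the binary connectives.

true; i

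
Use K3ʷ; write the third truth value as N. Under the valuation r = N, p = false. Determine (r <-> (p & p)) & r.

p & p = false & false = false
r <-> (p & p) = N <-> false = N
(r <-> (p & p)) & r = N & N = N

N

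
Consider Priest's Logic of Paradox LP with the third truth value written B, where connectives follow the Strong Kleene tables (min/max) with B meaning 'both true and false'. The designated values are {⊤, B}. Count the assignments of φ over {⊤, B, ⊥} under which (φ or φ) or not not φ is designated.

φ=⊤: ⊤ ✓
φ=B: B ✓
φ=⊥: ⊥ ·

2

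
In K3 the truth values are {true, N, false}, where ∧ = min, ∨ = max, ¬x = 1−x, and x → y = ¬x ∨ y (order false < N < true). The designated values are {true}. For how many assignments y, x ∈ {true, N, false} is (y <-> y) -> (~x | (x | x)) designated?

Of the 9 assignments, 6 give a value in {true}.

6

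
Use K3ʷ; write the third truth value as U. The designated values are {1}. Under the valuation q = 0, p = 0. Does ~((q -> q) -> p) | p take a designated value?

Yes

q -> q = 0 -> 0 = 1
(q -> q) -> p = 1 -> 0 = 0
~((q -> q) -> p) = ~0 = 1
~((q -> q) -> p) | p = 1 | 0 = 1
1 ∈ {1}.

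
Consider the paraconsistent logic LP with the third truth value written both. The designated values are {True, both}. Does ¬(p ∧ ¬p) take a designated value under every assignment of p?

Yes

Every assignment of p over {True, both, False} gives a value in {True, both}.
In particular, with p=both: ¬(p ∧ ¬p) = both.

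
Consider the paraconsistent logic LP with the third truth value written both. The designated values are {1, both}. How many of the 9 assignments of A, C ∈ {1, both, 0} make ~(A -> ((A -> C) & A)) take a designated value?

Of the 9 assignments, 5 give a value in {1, both}.

5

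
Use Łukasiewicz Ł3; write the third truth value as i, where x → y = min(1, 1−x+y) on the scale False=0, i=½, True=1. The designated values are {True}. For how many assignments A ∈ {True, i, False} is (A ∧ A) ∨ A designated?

1

A=True: True ✓
A=i: i ·
A=False: False ·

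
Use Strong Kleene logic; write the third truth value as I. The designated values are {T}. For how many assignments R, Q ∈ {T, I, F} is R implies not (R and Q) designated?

5

Of the 9 assignments, 5 give a value in {T}.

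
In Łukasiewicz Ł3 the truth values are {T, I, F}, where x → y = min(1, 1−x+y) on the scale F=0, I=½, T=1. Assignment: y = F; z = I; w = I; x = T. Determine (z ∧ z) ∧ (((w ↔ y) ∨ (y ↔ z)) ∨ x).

z ∧ z = I ∧ I = I
w ↔ y = I ↔ F = I  [1 − |½−0|]
y ↔ z = F ↔ I = I
(w ↔ y) ∨ (y ↔ z) = I ∨ I = I
((w ↔ y) ∨ (y ↔ z)) ∨ x = I ∨ T = T
(z ∧ z) ∧ (((w ↔ y) ∨ (y ↔ z)) ∨ x) = I ∧ T = I

I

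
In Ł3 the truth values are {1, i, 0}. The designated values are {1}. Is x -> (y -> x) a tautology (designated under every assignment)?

Yes

Every assignment of x, y over {1, i, 0} gives a value in {1}.
In particular, with x=i, y=i: x -> (y -> x) = 1.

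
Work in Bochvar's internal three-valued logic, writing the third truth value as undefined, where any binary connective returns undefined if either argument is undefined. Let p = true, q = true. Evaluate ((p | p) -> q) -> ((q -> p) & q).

p | p = true | true = true
(p | p) -> q = true -> true = true
q -> p = true -> true = true
(q -> p) & q = true & true = true
((p | p) -> q) -> ((q -> p) & q) = true -> true = true

true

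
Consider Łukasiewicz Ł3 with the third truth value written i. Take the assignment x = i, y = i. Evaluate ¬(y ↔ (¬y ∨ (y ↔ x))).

i

¬y = ¬i = i
y ↔ x = i ↔ i = True  [1 − |½−½|]
¬y ∨ (y ↔ x) = i ∨ True = True
y ↔ (¬y ∨ (y ↔ x)) = i ↔ True = i
¬(y ↔ (¬y ∨ (y ↔ x))) = ¬i = i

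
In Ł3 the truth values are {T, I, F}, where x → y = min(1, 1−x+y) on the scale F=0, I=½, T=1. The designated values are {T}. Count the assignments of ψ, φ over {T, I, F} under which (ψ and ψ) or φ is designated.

5

Of the 9 assignments, 5 give a value in {T}.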